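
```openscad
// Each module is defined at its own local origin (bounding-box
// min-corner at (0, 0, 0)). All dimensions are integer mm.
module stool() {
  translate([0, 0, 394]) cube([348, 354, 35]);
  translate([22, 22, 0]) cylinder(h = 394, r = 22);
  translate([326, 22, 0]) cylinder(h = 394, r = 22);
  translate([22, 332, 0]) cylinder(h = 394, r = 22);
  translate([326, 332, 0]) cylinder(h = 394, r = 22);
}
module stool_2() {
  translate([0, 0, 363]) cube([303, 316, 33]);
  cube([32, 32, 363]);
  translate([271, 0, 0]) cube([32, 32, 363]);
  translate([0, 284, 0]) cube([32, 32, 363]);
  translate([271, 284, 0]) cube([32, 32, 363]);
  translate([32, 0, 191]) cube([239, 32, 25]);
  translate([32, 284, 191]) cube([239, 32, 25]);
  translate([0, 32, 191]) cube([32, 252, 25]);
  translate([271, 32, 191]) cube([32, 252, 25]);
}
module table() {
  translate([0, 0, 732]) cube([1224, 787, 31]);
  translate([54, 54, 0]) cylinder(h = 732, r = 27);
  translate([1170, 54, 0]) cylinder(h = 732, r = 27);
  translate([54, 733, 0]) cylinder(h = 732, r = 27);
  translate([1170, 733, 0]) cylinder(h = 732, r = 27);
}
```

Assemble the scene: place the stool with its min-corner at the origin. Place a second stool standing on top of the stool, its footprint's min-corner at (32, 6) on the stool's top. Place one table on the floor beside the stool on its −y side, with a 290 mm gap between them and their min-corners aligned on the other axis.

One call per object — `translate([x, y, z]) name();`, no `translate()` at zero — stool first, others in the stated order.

stool();
translate([32, 6, 429]) stool_2();
translate([0, -1077, 0]) table();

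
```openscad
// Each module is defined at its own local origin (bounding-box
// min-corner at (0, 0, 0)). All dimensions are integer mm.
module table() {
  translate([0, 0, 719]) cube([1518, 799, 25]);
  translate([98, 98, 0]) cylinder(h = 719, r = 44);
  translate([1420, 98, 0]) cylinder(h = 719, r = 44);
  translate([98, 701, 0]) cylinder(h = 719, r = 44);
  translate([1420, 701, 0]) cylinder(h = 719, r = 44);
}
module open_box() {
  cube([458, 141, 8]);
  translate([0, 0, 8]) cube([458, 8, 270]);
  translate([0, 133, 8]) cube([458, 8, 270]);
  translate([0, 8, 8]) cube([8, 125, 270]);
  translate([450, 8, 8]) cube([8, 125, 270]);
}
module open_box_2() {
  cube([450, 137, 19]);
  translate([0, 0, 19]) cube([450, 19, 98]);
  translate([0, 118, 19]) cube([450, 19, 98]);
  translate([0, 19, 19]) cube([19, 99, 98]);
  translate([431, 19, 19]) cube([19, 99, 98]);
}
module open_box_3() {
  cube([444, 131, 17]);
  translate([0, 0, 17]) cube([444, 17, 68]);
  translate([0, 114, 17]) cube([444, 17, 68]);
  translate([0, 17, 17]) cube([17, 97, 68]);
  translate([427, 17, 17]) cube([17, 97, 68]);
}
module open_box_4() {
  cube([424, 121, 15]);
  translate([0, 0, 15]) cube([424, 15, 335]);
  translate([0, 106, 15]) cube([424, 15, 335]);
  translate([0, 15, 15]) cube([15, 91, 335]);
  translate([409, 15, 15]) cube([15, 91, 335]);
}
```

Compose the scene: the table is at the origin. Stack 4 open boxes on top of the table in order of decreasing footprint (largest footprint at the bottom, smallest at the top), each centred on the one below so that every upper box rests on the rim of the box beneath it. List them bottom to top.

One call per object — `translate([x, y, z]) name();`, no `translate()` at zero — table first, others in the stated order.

table();
translate([530, 329, 744]) open_box();
translate([534, 331, 1022]) open_box_2();
translate([537, 334, 1139]) open_box_3();
translate([547, 339, 1224]) open_box_4();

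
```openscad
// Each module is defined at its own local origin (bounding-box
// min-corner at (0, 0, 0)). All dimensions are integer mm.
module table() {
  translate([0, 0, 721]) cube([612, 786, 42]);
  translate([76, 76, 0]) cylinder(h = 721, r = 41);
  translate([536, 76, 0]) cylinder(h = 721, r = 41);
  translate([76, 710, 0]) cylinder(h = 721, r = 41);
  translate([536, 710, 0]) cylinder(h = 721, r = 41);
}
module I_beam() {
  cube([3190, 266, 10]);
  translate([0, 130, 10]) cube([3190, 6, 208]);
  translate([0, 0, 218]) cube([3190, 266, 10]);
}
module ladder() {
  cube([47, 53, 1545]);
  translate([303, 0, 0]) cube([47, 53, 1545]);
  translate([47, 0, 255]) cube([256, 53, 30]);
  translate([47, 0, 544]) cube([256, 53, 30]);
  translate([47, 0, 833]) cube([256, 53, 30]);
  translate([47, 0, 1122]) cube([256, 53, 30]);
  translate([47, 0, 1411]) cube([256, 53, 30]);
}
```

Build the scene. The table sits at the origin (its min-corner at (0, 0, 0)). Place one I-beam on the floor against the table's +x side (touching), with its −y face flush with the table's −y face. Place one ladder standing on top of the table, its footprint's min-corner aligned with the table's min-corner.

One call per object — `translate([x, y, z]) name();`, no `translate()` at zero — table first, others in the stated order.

table();
translate([612, 0, 0]) I_beam();
translate([0, 0, 763]) ladder();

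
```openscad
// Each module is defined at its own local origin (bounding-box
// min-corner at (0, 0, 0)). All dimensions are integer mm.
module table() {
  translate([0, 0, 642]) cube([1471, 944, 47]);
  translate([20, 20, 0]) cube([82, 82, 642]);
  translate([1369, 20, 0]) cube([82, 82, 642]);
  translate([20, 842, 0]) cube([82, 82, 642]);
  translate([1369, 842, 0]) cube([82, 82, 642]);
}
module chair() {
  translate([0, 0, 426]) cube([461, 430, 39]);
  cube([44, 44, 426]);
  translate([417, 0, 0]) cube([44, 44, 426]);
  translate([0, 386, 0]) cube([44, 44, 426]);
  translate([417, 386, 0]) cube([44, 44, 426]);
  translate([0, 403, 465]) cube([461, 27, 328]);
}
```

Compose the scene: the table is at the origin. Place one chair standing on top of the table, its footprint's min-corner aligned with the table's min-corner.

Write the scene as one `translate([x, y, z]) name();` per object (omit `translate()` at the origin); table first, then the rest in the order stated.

table();
translate([0, 0, 689]) chair();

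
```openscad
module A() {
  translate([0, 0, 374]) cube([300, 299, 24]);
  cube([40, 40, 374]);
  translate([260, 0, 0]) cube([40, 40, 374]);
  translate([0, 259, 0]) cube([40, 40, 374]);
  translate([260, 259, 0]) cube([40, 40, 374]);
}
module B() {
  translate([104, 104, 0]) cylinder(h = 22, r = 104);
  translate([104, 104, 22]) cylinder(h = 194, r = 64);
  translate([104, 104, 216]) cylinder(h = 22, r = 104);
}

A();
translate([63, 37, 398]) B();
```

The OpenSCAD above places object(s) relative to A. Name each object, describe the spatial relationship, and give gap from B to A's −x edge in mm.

A is a stool. B is a spool. The spool is on top of the stool. The gap from the spool to the stool's −x edge is 63 mm.

The spool's min-x is at 63; the stool's min-x is 0; gap = 63 mm.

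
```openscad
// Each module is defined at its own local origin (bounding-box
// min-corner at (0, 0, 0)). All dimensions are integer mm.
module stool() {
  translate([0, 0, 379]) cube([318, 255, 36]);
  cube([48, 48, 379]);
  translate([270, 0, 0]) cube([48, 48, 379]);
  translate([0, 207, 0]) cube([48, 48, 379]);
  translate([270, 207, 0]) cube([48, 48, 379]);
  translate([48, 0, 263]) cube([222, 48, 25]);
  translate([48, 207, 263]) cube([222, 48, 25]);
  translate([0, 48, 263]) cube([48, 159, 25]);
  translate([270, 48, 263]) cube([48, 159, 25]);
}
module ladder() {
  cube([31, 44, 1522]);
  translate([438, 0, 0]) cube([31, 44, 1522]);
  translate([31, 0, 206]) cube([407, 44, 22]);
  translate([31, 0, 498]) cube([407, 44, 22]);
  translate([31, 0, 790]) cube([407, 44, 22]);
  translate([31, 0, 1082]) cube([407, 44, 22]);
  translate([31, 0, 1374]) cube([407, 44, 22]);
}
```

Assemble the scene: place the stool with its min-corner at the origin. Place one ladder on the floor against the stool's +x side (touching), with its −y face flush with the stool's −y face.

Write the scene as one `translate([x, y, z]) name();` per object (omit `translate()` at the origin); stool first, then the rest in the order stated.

stool();
translate([318, 0, 0]) ladder();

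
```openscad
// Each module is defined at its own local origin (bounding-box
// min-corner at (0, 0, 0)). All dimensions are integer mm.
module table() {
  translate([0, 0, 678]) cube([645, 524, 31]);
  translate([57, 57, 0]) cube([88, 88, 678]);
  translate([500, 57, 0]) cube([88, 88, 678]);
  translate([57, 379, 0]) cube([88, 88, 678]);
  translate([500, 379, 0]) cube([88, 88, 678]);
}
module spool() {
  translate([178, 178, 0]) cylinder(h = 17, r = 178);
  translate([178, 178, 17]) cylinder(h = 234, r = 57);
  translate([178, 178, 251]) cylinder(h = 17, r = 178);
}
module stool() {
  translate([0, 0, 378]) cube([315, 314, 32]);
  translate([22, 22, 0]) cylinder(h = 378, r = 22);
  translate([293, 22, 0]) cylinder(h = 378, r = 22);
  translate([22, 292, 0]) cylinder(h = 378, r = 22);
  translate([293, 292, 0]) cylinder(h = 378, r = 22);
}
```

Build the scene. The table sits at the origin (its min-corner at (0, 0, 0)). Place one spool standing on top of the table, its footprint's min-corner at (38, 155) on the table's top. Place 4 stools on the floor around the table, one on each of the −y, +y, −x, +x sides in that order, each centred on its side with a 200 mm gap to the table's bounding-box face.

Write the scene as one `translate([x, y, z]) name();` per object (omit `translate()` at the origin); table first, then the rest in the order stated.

table();
translate([38, 155, 709]) spool();
translate([165, -514, 0]) stool();
translate([165, 724, 0]) stool();
translate([-515, 105, 0]) stool();
translate([845, 105, 0]) stool();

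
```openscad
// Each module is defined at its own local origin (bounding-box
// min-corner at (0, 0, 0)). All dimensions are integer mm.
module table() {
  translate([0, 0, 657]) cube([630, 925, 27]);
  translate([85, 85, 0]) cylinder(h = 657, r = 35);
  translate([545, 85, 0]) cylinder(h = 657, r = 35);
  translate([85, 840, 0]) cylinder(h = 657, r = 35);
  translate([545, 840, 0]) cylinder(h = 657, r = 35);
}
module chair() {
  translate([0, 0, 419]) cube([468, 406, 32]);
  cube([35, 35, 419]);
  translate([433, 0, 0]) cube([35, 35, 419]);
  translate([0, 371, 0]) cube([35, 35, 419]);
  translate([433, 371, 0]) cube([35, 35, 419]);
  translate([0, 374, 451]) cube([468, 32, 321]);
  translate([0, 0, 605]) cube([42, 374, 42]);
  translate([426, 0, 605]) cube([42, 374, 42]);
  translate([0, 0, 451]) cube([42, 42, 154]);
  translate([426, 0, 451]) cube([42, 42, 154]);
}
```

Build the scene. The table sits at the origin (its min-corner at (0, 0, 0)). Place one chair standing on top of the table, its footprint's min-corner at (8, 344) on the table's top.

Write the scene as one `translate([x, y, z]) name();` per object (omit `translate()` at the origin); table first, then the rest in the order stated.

table();
translate([8, 344, 684]) chair();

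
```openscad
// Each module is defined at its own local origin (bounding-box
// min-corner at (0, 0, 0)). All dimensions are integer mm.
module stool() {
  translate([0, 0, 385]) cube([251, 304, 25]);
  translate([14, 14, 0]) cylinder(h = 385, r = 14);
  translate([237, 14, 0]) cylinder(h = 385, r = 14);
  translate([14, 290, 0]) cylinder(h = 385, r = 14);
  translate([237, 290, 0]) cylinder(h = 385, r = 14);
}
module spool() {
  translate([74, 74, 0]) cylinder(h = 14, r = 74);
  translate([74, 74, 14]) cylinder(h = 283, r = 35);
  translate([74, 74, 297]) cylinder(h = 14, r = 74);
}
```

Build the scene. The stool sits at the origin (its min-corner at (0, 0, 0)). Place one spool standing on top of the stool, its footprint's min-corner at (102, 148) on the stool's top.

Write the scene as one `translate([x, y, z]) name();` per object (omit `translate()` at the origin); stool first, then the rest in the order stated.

stool();
translate([102, 148, 410]) spool();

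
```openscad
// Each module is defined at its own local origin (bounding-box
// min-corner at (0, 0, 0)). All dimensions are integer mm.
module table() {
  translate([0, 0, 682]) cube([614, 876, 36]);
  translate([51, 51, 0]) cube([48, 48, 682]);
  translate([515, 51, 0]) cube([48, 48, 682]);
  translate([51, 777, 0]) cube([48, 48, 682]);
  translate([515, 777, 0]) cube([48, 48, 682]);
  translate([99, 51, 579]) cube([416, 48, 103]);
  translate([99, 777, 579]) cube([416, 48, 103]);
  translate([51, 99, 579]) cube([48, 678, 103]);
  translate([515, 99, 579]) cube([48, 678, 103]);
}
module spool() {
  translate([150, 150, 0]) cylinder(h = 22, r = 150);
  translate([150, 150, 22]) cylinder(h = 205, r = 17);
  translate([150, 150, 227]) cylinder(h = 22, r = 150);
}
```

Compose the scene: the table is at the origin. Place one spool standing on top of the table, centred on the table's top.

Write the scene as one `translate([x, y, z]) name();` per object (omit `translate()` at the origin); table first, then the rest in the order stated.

table();
translate([157, 288, 718]) spool();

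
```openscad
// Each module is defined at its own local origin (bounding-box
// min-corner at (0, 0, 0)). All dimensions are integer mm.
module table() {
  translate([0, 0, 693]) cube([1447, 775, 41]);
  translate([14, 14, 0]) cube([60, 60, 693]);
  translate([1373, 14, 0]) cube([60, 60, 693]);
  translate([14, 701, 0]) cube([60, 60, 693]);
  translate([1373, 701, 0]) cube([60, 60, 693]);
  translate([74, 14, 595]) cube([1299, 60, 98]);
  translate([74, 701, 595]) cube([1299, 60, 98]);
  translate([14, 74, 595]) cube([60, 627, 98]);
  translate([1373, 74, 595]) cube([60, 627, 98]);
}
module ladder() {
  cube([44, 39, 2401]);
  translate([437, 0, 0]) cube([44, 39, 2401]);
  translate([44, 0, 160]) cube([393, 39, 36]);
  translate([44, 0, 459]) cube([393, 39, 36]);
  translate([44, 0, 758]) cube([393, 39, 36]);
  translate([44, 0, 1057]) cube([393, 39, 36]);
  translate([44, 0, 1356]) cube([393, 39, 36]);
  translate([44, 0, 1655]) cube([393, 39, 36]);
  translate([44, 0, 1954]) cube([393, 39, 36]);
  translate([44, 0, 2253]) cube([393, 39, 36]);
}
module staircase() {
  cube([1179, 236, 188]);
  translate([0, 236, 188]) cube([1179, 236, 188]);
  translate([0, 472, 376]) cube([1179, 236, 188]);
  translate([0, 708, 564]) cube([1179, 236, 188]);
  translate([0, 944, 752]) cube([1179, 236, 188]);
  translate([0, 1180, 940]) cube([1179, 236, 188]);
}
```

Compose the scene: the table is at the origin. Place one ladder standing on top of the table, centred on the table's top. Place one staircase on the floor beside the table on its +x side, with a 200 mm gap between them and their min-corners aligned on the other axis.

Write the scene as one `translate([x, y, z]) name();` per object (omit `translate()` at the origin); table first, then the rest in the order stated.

table();
translate([483, 368, 734]) ladder();
translate([1647, 0, 0]) staircase();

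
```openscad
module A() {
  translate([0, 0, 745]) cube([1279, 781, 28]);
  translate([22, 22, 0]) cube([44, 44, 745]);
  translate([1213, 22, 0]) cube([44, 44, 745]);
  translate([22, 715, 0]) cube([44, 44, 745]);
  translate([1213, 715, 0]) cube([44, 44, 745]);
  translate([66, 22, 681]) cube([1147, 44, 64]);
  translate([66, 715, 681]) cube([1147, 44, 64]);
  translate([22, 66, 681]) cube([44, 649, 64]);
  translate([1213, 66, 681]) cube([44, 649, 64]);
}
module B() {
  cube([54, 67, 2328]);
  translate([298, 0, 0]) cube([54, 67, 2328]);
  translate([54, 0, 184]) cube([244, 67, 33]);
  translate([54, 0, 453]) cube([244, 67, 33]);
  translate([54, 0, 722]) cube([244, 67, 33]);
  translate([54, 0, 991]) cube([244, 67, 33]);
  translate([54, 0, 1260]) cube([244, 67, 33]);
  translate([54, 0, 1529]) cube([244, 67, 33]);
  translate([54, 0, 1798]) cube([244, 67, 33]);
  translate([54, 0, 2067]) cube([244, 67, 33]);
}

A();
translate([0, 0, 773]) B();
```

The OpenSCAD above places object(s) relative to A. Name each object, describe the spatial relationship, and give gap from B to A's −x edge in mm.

A is a table. B is a ladder. The ladder is on top of the table. The gap from the ladder to the table's −x edge is 0 mm.

The ladder's min-x is at 0; the table's min-x is 0; gap = 0 mm.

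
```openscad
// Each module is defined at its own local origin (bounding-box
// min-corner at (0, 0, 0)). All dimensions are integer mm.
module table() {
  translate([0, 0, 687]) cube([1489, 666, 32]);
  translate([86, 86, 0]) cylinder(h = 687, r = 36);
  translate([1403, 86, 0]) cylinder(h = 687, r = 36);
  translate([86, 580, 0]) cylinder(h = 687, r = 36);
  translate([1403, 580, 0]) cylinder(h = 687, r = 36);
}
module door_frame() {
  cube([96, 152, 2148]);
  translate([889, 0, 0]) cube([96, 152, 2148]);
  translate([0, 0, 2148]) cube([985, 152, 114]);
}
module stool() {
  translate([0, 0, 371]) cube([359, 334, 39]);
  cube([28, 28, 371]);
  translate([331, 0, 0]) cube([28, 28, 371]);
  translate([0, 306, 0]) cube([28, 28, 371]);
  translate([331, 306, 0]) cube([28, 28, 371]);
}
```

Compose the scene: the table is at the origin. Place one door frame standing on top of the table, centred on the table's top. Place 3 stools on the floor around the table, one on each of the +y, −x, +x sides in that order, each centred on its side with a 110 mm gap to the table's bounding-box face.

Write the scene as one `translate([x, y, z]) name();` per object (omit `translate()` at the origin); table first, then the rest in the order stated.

table();
translate([252, 257, 719]) door_frame();
translate([565, 776, 0]) stool();
translate([-469, 166, 0]) stool();
translate([1599, 166, 0]) stool();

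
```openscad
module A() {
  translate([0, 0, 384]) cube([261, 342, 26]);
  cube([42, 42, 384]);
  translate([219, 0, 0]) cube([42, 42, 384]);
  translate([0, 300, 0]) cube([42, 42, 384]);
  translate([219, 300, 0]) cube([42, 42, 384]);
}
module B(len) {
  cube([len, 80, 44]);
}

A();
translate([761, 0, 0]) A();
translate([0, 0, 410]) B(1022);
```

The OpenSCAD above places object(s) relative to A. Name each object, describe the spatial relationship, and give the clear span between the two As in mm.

Second stool starts at x = 761; first ends at x = 261; clear span = 761 − 261 = 500 mm.

A is a stool. B is a beam. A beam spans the tops of two stools. The clear span between the two stools is 500 mm.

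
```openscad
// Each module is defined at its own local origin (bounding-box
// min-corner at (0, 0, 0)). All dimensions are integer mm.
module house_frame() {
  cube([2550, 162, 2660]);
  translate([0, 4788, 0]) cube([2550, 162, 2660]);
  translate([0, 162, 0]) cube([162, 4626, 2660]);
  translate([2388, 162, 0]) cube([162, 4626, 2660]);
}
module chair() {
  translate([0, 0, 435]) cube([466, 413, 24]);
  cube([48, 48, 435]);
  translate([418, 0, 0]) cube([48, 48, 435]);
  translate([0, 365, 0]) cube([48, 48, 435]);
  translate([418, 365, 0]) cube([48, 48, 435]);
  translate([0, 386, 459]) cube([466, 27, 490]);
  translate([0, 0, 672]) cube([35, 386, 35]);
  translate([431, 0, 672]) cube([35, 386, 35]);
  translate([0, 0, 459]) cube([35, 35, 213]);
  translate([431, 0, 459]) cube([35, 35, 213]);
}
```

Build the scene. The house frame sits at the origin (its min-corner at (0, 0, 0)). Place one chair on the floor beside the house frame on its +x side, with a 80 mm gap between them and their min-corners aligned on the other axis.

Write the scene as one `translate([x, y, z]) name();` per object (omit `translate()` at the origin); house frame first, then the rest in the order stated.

house_frame();
translate([2630, 0, 0]) chair();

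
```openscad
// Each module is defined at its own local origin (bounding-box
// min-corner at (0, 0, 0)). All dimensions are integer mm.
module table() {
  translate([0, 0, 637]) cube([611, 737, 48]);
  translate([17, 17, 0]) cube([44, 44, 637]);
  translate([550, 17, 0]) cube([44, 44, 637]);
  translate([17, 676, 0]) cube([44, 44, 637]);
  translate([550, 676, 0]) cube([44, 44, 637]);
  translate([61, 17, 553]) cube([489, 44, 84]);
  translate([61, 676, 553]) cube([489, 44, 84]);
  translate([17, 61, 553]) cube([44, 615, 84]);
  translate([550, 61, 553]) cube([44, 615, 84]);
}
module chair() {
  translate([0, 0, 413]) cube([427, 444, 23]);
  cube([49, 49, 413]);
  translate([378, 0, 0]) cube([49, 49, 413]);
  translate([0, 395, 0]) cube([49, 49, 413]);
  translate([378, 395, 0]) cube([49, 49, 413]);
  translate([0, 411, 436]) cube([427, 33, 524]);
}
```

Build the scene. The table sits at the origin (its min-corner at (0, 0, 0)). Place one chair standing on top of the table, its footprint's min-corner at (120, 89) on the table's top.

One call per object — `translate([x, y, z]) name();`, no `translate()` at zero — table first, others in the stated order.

table();
translate([120, 89, 685]) chair();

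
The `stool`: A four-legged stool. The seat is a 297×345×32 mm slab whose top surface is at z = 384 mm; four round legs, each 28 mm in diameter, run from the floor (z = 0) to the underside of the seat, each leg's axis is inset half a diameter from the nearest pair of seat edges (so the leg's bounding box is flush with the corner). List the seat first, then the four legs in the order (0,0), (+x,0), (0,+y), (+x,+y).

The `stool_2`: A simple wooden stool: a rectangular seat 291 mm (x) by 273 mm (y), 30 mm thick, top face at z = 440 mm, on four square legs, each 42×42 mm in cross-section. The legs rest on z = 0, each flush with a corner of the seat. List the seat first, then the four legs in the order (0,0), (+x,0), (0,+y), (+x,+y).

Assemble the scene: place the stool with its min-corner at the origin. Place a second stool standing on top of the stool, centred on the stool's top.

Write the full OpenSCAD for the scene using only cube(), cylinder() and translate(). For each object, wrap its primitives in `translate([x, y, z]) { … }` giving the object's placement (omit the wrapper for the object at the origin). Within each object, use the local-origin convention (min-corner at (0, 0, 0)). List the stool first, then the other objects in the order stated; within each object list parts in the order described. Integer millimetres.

translate([0, 0, 352]) cube([297, 345, 32]);
translate([14, 14, 0]) cylinder(h = 352, r = 14);
translate([283, 14, 0]) cylinder(h = 352, r = 14);
translate([14, 331, 0]) cylinder(h = 352, r = 14);
translate([283, 331, 0]) cylinder(h = 352, r = 14);
translate([3, 36, 384]) {
  translate([0, 0, 410]) cube([291, 273, 30]);
  cube([42, 42, 410]);
  translate([249, 0, 0]) cube([42, 42, 410]);
  translate([0, 231, 0]) cube([42, 42, 410]);
  translate([249, 231, 0]) cube([42, 42, 410]);
}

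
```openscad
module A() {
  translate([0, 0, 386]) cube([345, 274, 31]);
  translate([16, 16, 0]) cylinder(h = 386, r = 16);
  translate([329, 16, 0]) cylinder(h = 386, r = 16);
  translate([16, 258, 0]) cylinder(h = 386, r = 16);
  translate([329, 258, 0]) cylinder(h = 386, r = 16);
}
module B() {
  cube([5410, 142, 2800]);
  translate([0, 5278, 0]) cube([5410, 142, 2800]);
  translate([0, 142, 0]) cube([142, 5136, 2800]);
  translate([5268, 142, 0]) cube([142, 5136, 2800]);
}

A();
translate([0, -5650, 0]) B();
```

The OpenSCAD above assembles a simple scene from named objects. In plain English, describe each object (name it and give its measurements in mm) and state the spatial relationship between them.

A is a four-legged stool. The seat is a 345×274×31 mm slab whose top surface is at z = 417 mm; four round legs, each 32 mm in diameter, run from the floor (z = 0) to the underside of the seat, each leg's axis is inset half a diameter from the nearest pair of seat edges (so the leg's bounding box is flush with the corner).

B is the wall frame of a small rectangular building: four walls, each 2800 mm tall and 142 mm thick, enclosing a footprint 5410 mm (x) by 5420 mm (y) outside-to-outside, with no floor or roof. The front and back walls (the −y and +y sides) span the full width; the two side walls fit between them.

The house frame is on the floor beside the stool on its −y side.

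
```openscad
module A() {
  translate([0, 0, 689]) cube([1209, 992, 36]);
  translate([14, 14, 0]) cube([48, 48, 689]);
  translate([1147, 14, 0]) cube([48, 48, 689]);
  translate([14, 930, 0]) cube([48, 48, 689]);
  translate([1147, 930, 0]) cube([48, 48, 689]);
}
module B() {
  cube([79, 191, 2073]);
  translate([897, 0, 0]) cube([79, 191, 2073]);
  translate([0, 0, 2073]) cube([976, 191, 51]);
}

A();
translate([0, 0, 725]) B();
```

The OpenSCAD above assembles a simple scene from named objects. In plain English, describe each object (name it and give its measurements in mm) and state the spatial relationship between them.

A is a table: top 1209 mm (x) × 992 mm (y), 36 mm thick, upper face at z = 725 mm, on four 48×48 mm square legs, each inset 14 mm from the nearest pair of top edges, running from z = 0 to the bottom of the top.

B is a rectangular door frame: two vertical jambs of 79×191 mm section, 2073 mm tall, with a clear opening 818 mm wide between their inner faces. A header 51 mm tall and 191 mm deep lies on top of the jambs and spans the full outside width.

The door frame is on top of the table.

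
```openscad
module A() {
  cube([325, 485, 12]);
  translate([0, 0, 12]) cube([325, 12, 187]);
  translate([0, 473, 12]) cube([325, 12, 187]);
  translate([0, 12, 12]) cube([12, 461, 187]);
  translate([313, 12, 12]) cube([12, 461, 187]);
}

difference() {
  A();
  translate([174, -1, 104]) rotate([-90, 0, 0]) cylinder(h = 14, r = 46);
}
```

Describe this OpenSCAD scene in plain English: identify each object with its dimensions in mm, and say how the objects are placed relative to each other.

A is an open storage box with external size 325×485×199 mm and wall thickness 12 mm (the base is also 12 mm thick). The base covers the whole footprint; the four walls stand on the base, with the y-facing walls full-width and the x-facing walls fitting between their inner faces.

The open box has a circular hole of radius 46 mm through its front wall, centred at (x = 174, z = 104).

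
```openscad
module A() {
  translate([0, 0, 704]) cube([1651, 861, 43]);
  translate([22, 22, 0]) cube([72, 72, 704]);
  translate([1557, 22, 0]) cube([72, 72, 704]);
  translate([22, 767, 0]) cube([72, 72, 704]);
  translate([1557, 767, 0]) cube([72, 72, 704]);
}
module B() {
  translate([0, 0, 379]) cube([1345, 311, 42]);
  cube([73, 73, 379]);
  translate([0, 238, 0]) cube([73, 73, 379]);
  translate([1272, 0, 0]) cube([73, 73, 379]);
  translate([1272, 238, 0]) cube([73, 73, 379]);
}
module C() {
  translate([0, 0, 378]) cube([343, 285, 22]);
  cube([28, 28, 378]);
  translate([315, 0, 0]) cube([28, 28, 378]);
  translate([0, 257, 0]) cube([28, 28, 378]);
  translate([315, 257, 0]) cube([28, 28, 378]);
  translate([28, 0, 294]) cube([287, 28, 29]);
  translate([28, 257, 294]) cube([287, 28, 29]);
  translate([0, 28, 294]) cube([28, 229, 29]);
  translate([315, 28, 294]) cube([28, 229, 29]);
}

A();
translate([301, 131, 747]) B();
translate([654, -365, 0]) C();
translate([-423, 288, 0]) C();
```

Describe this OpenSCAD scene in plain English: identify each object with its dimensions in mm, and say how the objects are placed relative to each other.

A is a rectangular dining table. The top is 1651×861×43 mm with its upper surface at z = 747 mm. It stands on four 72×72 mm square legs, each inset 22 mm from the nearest pair of top edges, running from the floor to the underside of the top.

B is a bench: a 1345×311 mm seat slab, 42 mm thick, top at z = 421 mm, on four 73×73 mm square legs flush with the seat corners and standing on z = 0.

C is a four-legged stool. The seat is 343×285 mm, 22 mm thick, top at z = 400 mm. It stands on four square legs, each 28×28 mm in cross-section, from z = 0 to the seat underside, each flush with a corner of the seat. Four stretchers, 28 mm wide and 29 mm tall, connect adjacent legs with their undersides at z = 294 mm, each running between the inner faces of the legs it joins and aligned with the legs' outer faces on the other axis.

The bench is on top of the table. Two stools sit around the table at the −y, −x sides.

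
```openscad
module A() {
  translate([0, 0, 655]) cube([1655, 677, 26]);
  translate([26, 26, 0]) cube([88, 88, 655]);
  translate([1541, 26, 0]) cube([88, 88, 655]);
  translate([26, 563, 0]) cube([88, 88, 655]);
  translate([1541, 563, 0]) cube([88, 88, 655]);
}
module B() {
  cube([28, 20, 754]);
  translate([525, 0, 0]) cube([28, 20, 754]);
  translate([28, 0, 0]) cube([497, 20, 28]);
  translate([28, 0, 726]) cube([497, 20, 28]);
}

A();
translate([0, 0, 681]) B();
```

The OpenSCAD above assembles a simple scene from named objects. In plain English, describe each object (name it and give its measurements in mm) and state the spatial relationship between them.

A is a table: top 1655 mm (x) × 677 mm (y), 26 mm thick, upper face at z = 681 mm, on four 88×88 mm square legs, each inset 26 mm from the nearest pair of top edges, running from z = 0 to the bottom of the top.

B is a picture frame with a 497×698 mm rectangular opening (x by z) and a uniform 28 mm border on every side. Frame depth is 20 mm along y. It is built from two vertical stiles running the full outside height and two horizontal rails spanning the gap between the stiles.

The picture frame is on top of the table.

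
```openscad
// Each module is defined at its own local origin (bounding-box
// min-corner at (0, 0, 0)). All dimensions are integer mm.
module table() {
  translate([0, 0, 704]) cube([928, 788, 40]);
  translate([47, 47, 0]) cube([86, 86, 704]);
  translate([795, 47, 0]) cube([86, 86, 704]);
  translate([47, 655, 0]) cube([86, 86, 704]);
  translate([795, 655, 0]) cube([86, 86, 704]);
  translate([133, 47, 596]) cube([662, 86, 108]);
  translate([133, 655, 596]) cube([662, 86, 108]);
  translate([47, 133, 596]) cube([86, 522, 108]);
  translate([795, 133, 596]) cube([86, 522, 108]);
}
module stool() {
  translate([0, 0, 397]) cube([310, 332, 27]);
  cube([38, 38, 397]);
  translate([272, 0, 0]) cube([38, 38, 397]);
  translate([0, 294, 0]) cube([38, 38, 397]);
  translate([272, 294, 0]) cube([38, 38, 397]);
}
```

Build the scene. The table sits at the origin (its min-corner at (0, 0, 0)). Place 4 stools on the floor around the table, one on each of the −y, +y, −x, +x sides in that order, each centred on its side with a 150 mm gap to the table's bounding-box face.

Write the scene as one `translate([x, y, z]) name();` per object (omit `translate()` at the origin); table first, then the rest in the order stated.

table();
translate([309, -482, 0]) stool();
translate([309, 938, 0]) stool();
translate([-460, 228, 0]) stool();
translate([1078, 228, 0]) stool();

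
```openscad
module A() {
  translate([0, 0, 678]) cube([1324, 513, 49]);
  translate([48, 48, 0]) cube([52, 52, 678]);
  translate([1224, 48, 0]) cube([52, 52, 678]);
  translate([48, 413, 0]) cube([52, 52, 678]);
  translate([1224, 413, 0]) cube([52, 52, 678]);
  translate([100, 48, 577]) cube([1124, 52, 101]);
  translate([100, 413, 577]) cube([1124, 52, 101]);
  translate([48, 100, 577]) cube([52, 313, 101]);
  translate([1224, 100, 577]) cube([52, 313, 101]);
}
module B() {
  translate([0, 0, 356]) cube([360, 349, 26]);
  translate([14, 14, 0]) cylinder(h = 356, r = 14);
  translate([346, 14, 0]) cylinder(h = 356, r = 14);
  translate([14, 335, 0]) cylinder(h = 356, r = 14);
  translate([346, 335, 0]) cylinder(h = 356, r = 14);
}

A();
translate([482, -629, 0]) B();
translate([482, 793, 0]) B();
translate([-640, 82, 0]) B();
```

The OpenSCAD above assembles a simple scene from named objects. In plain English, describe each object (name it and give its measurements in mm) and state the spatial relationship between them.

A is a table: top 1324 mm (x) × 513 mm (y), 49 mm thick, upper face at z = 727 mm, on four 52×52 mm square legs, each inset 48 mm from the nearest pair of top edges, running from z = 0 to the bottom of the top. Four apron rails, 52 mm thick and 101 mm tall, run between adjacent legs with their top edges flush with the underside of the top and their outer faces flush with the legs' outer faces.

B is a simple wooden stool: a rectangular seat 360 mm (x) by 349 mm (y), 26 mm thick, top face at z = 382 mm, on four round legs, each 28 mm in diameter. The legs rest on z = 0, each leg's axis is inset half a diameter from the nearest pair of seat edges (so the leg's bounding box is flush with the corner).

Three stools sit around the table at the −y, +y, −x sides.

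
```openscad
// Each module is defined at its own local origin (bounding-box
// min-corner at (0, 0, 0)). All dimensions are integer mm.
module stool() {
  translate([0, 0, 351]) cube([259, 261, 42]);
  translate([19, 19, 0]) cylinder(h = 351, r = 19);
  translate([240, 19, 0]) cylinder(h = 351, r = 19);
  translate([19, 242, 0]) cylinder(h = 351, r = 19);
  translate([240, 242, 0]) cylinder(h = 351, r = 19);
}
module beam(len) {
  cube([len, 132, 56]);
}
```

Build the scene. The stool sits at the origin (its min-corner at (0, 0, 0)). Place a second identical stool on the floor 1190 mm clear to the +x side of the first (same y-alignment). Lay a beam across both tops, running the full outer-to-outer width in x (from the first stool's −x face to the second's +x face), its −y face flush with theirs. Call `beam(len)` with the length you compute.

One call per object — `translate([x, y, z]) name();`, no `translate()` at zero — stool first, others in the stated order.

stool();
translate([1449, 0, 0]) stool();
translate([0, 0, 393]) beam(1708);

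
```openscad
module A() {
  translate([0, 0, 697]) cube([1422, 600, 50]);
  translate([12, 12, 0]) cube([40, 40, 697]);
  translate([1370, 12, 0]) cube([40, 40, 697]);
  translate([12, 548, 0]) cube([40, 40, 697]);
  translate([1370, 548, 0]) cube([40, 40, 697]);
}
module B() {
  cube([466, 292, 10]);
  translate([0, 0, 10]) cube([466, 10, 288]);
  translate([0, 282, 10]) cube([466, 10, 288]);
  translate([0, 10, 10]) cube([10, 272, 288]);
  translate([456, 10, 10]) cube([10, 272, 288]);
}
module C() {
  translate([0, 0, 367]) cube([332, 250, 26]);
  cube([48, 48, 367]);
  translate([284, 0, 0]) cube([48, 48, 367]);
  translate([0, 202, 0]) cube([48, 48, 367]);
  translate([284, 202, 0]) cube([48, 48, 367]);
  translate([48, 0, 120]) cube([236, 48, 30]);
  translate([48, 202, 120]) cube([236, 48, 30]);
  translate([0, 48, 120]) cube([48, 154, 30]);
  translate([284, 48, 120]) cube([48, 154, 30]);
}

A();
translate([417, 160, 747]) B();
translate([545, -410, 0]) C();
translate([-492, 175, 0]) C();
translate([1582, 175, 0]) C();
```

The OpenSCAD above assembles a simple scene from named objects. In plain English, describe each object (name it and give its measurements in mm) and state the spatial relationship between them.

A is a table: top 1422 mm (x) × 600 mm (y), 50 mm thick, upper face at z = 747 mm, on four 40×40 mm square legs, each inset 12 mm from the nearest pair of top edges, running from z = 0 to the bottom of the top.

B is an open storage box with external size 466×292×298 mm and wall thickness 10 mm (the base is also 10 mm thick). The base covers the whole footprint; the four walls stand on the base, with the y-facing walls full-width and the x-facing walls fitting between their inner faces.

C is a simple wooden stool: a rectangular seat 332 mm (x) by 250 mm (y), 26 mm thick, top face at z = 393 mm, on four square legs, each 48×48 mm in cross-section. The legs rest on z = 0, each flush with a corner of the seat. Four stretchers, 48 mm wide and 30 mm tall, connect adjacent legs with their undersides at z = 120 mm, each running between the inner faces of the legs it joins and aligned with the legs' outer faces on the other axis.

The open box is on top of the table. Three stools sit around the table at the −y, −x, +x sides.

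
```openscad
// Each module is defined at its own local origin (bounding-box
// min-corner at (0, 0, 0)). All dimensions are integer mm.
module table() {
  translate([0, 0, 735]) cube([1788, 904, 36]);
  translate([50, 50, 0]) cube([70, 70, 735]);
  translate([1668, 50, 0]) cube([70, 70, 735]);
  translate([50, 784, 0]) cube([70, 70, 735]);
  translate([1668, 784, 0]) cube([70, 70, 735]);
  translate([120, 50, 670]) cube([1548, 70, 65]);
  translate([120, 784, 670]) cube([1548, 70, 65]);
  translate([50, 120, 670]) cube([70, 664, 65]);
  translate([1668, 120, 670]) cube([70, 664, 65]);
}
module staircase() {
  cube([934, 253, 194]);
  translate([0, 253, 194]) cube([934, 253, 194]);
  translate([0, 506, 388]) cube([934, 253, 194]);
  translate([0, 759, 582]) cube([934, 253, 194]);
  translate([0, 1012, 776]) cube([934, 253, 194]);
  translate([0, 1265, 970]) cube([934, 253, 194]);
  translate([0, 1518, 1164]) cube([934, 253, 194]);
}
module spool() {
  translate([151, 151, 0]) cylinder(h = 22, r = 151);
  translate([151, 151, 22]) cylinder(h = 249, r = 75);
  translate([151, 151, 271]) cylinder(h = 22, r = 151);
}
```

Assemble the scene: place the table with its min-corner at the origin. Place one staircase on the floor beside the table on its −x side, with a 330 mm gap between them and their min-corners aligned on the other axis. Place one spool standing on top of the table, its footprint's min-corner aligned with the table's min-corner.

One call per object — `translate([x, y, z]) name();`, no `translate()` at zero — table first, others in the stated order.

table();
translate([-1264, 0, 0]) staircase();
translate([0, 0, 771]) spool();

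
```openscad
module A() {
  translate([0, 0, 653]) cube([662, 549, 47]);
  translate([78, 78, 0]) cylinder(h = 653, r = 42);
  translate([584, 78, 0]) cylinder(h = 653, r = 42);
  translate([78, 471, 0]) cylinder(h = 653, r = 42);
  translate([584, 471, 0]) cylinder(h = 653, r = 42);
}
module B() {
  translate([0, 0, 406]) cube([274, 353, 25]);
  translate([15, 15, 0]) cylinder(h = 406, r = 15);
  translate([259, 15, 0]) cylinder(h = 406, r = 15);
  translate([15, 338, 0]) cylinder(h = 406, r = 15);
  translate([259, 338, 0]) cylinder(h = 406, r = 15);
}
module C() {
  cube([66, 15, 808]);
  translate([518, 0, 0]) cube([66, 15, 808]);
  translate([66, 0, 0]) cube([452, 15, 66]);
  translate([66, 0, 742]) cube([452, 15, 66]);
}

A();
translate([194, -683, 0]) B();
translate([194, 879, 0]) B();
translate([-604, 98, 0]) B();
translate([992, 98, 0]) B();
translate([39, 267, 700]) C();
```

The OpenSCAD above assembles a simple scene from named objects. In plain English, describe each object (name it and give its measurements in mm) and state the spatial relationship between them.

A is a rectangular dining table. The top is 662×549×47 mm with its upper surface at z = 700 mm. It stands on four round legs of 84 mm diameter, each leg's bounding box inset 36 mm from the nearest pair of top edges, running from the floor to the underside of the top.

B is a four-legged stool. The seat is 274×353 mm, 25 mm thick, top at z = 431 mm. It stands on four round legs, each 30 mm in diameter, from z = 0 to the seat underside, each leg's axis is inset half a diameter from the nearest pair of seat edges (so the leg's bounding box is flush with the corner).

C is a rectangular picture frame lying in the x–z plane (depth along y). The opening is 452 mm wide (x) by 676 mm tall (z), surrounded by a border 66 mm wide on all four sides. The frame is 15 mm deep and is made of two full-height vertical stiles with two horizontal rails fitted between them.

Four stools sit around the table at the −y, +y, −x, +x sides. The picture frame is on top of the table, centred.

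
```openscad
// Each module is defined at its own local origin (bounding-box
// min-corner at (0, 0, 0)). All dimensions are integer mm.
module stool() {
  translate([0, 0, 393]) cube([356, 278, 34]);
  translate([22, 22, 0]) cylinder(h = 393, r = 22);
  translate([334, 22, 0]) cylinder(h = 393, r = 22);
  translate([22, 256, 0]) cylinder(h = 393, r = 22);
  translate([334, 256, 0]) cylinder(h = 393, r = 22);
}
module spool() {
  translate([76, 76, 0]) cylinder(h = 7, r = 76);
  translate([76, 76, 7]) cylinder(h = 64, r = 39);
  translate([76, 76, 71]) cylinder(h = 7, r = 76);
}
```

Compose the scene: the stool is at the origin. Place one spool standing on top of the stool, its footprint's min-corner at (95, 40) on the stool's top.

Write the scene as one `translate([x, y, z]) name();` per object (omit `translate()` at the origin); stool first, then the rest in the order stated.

stool();
translate([95, 40, 427]) spool();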